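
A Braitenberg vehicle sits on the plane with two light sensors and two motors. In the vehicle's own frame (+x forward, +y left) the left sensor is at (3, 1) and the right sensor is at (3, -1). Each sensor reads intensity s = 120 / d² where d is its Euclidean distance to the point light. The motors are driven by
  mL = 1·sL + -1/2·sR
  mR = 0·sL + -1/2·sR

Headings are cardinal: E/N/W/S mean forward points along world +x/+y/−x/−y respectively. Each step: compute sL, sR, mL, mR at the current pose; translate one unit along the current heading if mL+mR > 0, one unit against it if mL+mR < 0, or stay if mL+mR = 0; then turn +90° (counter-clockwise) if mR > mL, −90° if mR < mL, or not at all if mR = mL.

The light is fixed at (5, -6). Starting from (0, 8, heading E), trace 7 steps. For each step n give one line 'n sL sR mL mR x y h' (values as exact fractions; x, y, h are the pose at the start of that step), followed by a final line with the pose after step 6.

n=0: pose=(0,8,E); sL=120/229, sR=120/173; mL=7020/39617, mR=-60/173; mL+mR=-6720/39617 → advance -1; mR−mL=-120/229 → turn -1·90°
n=1: pose=(-1,8,S); sL=60/73, sR=12/17; mL=582/1241, mR=-6/17; mL+mR=144/1241 → advance +1; mR−mL=-60/73 → turn -1·90°
n=2: pose=(-1,7,W); sL=8/15, sR=120/277; mL=1316/4155, mR=-60/277; mL+mR=416/4155 → advance +1; mR−mL=-8/15 → turn -1·90°
n=3: pose=(-2,7,N); sL=3/8, sR=30/73; mL=99/584, mR=-15/73; mL+mR=-21/584 → advance -1; mR−mL=-3/8 → turn -1·90°
n=4: pose=(-2,6,E); sL=24/37, sR=120/137; mL=1068/5069, mR=-60/137; mL+mR=-1152/5069 → advance -1; mR−mL=-24/37 → turn -1·90°
n=5: pose=(-3,6,S); sL=12/13, sR=20/27; mL=194/351, mR=-10/27; mL+mR=64/351 → advance +1; mR−mL=-12/13 → turn -1·90°
n=6: pose=(-3,5,W); sL=120/221, sR=24/53; mL=3708/11713, mR=-12/53; mL+mR=1056/11713 → advance +1; mR−mL=-120/221 → turn -1·90°

0 120/229 120/173 7020/39617 -60/173 0 8 E
1 60/73 12/17 582/1241 -6/17 -1 8 S
2 8/15 120/277 1316/4155 -60/277 -1 7 W
3 3/8 30/73 99/584 -15/73 -2 7 N
4 24/37 120/137 1068/5069 -60/137 -2 6 E
5 12/13 20/27 194/351 -10/27 -3 6 S
6 120/221 24/53 3708/11713 -12/53 -3 5 W
final -4 5 N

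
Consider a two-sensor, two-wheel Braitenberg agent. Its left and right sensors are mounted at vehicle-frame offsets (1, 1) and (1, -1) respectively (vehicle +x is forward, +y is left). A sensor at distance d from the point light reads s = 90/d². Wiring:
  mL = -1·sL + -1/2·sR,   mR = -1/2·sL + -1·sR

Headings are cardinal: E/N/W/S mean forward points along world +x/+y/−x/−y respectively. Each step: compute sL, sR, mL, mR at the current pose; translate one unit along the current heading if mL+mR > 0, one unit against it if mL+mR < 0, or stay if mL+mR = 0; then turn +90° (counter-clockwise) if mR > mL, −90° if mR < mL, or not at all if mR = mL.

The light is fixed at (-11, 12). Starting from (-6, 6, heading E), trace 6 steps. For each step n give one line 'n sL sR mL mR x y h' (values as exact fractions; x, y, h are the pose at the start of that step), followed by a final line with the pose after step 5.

0 90/61 18/17 -2079/1037 -1863/1037 -6 6 E
1 45/17 9/5 -603/170 -531/170 -7 6 N
2 90/73 2 -163/73 -191/73 -7 5 W
3 45/26 5/4 -245/104 -55/26 -6 5 N
4 90/97 18/13 -2043/1261 -2331/1261 -6 4 W
5 45/37 45/49 -6075/3626 -5535/3626 -5 4 N
final -5 3 W

n=0: pose=(-6,6,E); sL=90/61, sR=18/17; mL=-2079/1037, mR=-1863/1037; mL+mR=-3942/1037 → advance -1; mR−mL=216/1037 → turn +1·90°
n=1: pose=(-7,6,N); sL=45/17, sR=9/5; mL=-603/170, mR=-531/170; mL+mR=-567/85 → advance -1; mR−mL=36/85 → turn +1·90°
n=2: pose=(-7,5,W); sL=90/73, sR=2; mL=-163/73, mR=-191/73; mL+mR=-354/73 → advance -1; mR−mL=-28/73 → turn -1·90°
n=3: pose=(-6,5,N); sL=45/26, sR=5/4; mL=-245/104, mR=-55/26; mL+mR=-465/104 → advance -1; mR−mL=25/104 → turn +1·90°
n=4: pose=(-6,4,W); sL=90/97, sR=18/13; mL=-2043/1261, mR=-2331/1261; mL+mR=-4374/1261 → advance -1; mR−mL=-288/1261 → turn -1·90°
n=5: pose=(-5,4,N); sL=45/37, sR=45/49; mL=-6075/3626, mR=-5535/3626; mL+mR=-5805/1813 → advance -1; mR−mL=270/1813 → turn +1·90°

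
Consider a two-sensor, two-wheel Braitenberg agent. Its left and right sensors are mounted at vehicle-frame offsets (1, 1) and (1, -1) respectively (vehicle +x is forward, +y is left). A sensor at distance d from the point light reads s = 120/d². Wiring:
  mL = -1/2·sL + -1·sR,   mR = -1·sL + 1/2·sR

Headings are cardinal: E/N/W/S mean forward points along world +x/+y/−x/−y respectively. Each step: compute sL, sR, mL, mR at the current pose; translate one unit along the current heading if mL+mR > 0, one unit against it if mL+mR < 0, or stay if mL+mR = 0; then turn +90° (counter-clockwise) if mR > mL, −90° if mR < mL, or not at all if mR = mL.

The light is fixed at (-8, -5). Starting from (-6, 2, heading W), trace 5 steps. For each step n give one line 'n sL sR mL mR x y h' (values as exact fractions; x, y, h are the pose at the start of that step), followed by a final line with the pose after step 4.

0 120/37 24/13 -1668/481 -1116/481 -6 2 W
1 30/13 3 -54/13 -21/26 -5 2 S
2 120/97 24/13 -3108/1261 -396/1261 -5 3 E
3 60/41 4/3 -254/123 -98/123 -6 3 N
4 120/37 24/13 -1668/481 -1116/481 -6 2 W
final -5 2 S

n=0: pose=(-6,2,W); sL=120/37, sR=24/13; mL=-1668/481, mR=-1116/481; mL+mR=-2784/481 → advance -1; mR−mL=552/481 → turn +1·90°
n=1: pose=(-5,2,S); sL=30/13, sR=3; mL=-54/13, mR=-21/26; mL+mR=-129/26 → advance -1; mR−mL=87/26 → turn +1·90°
n=2: pose=(-5,3,E); sL=120/97, sR=24/13; mL=-3108/1261, mR=-396/1261; mL+mR=-3504/1261 → advance -1; mR−mL=2712/1261 → turn +1·90°
n=3: pose=(-6,3,N); sL=60/41, sR=4/3; mL=-254/123, mR=-98/123; mL+mR=-352/123 → advance -1; mR−mL=52/41 → turn +1·90°
n=4: pose=(-6,2,W); sL=120/37, sR=24/13; mL=-1668/481, mR=-1116/481; mL+mR=-2784/481 → advance -1; mR−mL=552/481 → turn +1·90°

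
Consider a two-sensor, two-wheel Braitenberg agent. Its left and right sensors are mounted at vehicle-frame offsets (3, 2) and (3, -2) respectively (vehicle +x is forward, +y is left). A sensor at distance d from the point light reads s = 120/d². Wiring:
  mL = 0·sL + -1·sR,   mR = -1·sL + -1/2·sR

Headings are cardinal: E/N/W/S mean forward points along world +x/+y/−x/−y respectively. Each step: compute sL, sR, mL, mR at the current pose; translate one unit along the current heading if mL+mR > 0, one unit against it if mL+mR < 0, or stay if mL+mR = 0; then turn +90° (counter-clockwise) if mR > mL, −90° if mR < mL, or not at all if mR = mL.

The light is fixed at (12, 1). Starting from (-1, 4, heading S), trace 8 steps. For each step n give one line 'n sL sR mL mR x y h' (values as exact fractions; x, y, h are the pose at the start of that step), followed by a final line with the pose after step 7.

n=0: pose=(-1,4,S); sL=120/121, sR=8/15; mL=-8/15, mR=-2284/1815; mL+mR=-1084/605 → advance -1; mR−mL=-1316/1815 → turn -1·90°
n=1: pose=(-1,5,W); sL=6/13, sR=30/73; mL=-30/73, mR=-633/949; mL+mR=-1023/949 → advance -1; mR−mL=-243/949 → turn -1·90°
n=2: pose=(0,5,N); sL=24/49, sR=120/149; mL=-120/149, mR=-6516/7301; mL+mR=-12396/7301 → advance -1; mR−mL=-636/7301 → turn -1·90°
n=3: pose=(0,4,E); sL=60/53, sR=60/41; mL=-60/41, mR=-4050/2173; mL+mR=-7230/2173 → advance -1; mR−mL=-870/2173 → turn -1·90°
n=4: pose=(-1,4,S); sL=120/121, sR=8/15; mL=-8/15, mR=-2284/1815; mL+mR=-1084/605 → advance -1; mR−mL=-1316/1815 → turn -1·90°
n=5: pose=(-1,5,W); sL=6/13, sR=30/73; mL=-30/73, mR=-633/949; mL+mR=-1023/949 → advance -1; mR−mL=-243/949 → turn -1·90°
n=6: pose=(0,5,N); sL=24/49, sR=120/149; mL=-120/149, mR=-6516/7301; mL+mR=-12396/7301 → advance -1; mR−mL=-636/7301 → turn -1·90°
n=7: pose=(0,4,E); sL=60/53, sR=60/41; mL=-60/41, mR=-4050/2173; mL+mR=-7230/2173 → advance -1; mR−mL=-870/2173 → turn -1·90°

0 120/121 8/15 -8/15 -2284/1815 -1 4 S
1 6/13 30/73 -30/73 -633/949 -1 5 W
2 24/49 120/149 -120/149 -6516/7301 0 5 N
3 60/53 60/41 -60/41 -4050/2173 0 4 E
4 120/121 8/15 -8/15 -2284/1815 -1 4 S
5 6/13 30/73 -30/73 -633/949 -1 5 W
6 24/49 120/149 -120/149 -6516/7301 0 5 N
7 60/53 60/41 -60/41 -4050/2173 0 4 E
final -1 4 S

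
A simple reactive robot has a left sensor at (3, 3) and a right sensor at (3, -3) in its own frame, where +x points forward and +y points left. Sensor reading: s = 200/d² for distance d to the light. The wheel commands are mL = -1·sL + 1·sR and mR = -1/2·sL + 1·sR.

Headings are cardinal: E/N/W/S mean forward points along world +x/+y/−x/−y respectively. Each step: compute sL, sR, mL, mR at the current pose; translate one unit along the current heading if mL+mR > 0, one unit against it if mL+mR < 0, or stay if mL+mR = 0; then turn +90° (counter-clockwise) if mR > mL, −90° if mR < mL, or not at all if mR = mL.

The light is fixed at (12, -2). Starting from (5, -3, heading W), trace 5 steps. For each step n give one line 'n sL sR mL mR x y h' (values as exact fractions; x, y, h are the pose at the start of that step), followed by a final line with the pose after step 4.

0 50/29 25/13 75/377 400/377 5 -3 W
1 200/41 200/137 -19200/5617 -5500/5617 4 -3 S
2 100/17 100/17 0 50/17 4 -2 E
3 200/109 8 672/109 772/109 5 -2 N
4 25/13 50/29 -75/377 575/754 5 -1 W
final 4 -1 S

n=0: pose=(5,-3,W); sL=50/29, sR=25/13; mL=75/377, mR=400/377; mL+mR=475/377 → advance +1; mR−mL=25/29 → turn +1·90°
n=1: pose=(4,-3,S); sL=200/41, sR=200/137; mL=-19200/5617, mR=-5500/5617; mL+mR=-24700/5617 → advance -1; mR−mL=100/41 → turn +1·90°
n=2: pose=(4,-2,E); sL=100/17, sR=100/17; mL=0, mR=50/17; mL+mR=50/17 → advance +1; mR−mL=50/17 → turn +1·90°
n=3: pose=(5,-2,N); sL=200/109, sR=8; mL=672/109, mR=772/109; mL+mR=1444/109 → advance +1; mR−mL=100/109 → turn +1·90°
n=4: pose=(5,-1,W); sL=25/13, sR=50/29; mL=-75/377, mR=575/754; mL+mR=425/754 → advance +1; mR−mL=25/26 → turn +1·90°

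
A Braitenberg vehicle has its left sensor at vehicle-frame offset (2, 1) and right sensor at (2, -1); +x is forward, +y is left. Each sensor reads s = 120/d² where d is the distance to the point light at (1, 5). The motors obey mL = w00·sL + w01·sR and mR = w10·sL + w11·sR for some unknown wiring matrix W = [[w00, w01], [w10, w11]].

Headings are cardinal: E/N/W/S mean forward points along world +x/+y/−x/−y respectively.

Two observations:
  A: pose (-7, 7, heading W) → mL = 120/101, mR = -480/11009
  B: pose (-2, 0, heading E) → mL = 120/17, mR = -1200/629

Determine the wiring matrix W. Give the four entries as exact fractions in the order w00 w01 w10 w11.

1 0 -1/2 1/2

obs A: pose=(-7,7,W) → sL=120/101, sR=120/109, mL=120/101, mR=-480/11009
obs B: pose=(-2,0,E) → sL=120/17, sR=120/37, mL=120/17, mR=-1200/629
sensor matrix S = [[120/101, 120/109], [120/17, 120/37]]; det S = -27129600/6924661
solve [mL_A; mL_B] = S·[w00; w01] and [mR_A; mR_B] = S·[w10; w11]:
  w00 = 1, w01 = 0, w10 = -1/2, w11 = 1/2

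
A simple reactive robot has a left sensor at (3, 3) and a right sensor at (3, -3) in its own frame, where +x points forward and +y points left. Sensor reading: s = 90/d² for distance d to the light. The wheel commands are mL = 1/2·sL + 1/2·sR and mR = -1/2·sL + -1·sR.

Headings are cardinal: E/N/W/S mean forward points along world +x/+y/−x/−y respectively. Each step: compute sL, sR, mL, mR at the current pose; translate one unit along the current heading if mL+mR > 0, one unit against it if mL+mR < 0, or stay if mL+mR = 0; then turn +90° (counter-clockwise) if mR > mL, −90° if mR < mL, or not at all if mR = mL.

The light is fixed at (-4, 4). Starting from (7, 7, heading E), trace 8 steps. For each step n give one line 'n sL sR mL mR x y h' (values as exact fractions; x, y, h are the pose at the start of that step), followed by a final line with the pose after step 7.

n=0: pose=(7,7,E); sL=45/116, sR=45/98; mL=4815/11368, mR=-7425/11368; mL+mR=-45/196 → advance -1; mR−mL=-1530/1421 → turn -1·90°
n=1: pose=(6,7,S); sL=90/169, sR=90/49; mL=9810/8281, mR=-17415/8281; mL+mR=-45/49 → advance -1; mR−mL=-27225/8281 → turn -1·90°
n=2: pose=(6,8,W); sL=9/5, sR=45/49; mL=333/245, mR=-891/490; mL+mR=-45/98 → advance -1; mR−mL=-1557/490 → turn -1·90°
n=3: pose=(7,8,N); sL=90/113, sR=18/49; mL=3222/5537, mR=-4239/5537; mL+mR=-9/49 → advance -1; mR−mL=-7461/5537 → turn -1·90°
n=4: pose=(7,7,E); sL=45/116, sR=45/98; mL=4815/11368, mR=-7425/11368; mL+mR=-45/196 → advance -1; mR−mL=-1530/1421 → turn -1·90°
n=5: pose=(6,7,S); sL=90/169, sR=90/49; mL=9810/8281, mR=-17415/8281; mL+mR=-45/49 → advance -1; mR−mL=-27225/8281 → turn -1·90°
n=6: pose=(6,8,W); sL=9/5, sR=45/49; mL=333/245, mR=-891/490; mL+mR=-45/98 → advance -1; mR−mL=-1557/490 → turn -1·90°
n=7: pose=(7,8,N); sL=90/113, sR=18/49; mL=3222/5537, mR=-4239/5537; mL+mR=-9/49 → advance -1; mR−mL=-7461/5537 → turn -1·90°

0 45/116 45/98 4815/11368 -7425/11368 7 7 E
1 90/169 90/49 9810/8281 -17415/8281 6 7 S
2 9/5 45/49 333/245 -891/490 6 8 W
3 90/113 18/49 3222/5537 -4239/5537 7 8 N
4 45/116 45/98 4815/11368 -7425/11368 7 7 E
5 90/169 90/49 9810/8281 -17415/8281 6 7 S
6 9/5 45/49 333/245 -891/490 6 8 W
7 90/113 18/49 3222/5537 -4239/5537 7 8 N
final 7 7 E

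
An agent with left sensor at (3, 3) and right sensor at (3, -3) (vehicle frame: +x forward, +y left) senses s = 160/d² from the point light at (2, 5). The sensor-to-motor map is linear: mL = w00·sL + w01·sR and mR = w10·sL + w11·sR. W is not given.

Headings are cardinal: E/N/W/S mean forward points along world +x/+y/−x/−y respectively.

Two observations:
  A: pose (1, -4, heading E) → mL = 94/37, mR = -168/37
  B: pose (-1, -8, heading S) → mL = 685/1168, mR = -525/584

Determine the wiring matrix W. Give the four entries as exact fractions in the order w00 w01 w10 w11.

1/2 1/2 -1 -1/2

obs A: pose=(1,-4,E) → sL=4, sR=40/37, mL=94/37, mR=-168/37
obs B: pose=(-1,-8,S) → sL=5/8, sR=40/73, mL=685/1168, mR=-525/584
sensor matrix S = [[4, 40/37], [5/8, 40/73]]; det S = 4095/2701
solve [mL_A; mL_B] = S·[w00; w01] and [mR_A; mR_B] = S·[w10; w11]:
  w00 = 1/2, w01 = 1/2, w10 = -1, w11 = -1/2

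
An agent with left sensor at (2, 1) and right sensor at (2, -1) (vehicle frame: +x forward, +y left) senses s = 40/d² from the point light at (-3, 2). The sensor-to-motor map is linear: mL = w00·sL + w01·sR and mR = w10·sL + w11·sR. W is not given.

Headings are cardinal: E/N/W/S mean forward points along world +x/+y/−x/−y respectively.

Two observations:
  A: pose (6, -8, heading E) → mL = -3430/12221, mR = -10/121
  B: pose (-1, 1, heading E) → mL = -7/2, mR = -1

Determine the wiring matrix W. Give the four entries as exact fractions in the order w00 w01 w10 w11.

obs A: pose=(6,-8,E) → sL=20/101, sR=20/121, mL=-3430/12221, mR=-10/121
obs B: pose=(-1,1,E) → sL=5/2, sR=2, mL=-7/2, mR=-1
sensor matrix S = [[20/101, 20/121], [5/2, 2]]; det S = -210/12221
solve [mL_A; mL_B] = S·[w00; w01] and [mR_A; mR_B] = S·[w10; w11]:
  w00 = -1, w01 = -1/2, w10 = 0, w11 = -1/2

-1 -1/2 0 -1/2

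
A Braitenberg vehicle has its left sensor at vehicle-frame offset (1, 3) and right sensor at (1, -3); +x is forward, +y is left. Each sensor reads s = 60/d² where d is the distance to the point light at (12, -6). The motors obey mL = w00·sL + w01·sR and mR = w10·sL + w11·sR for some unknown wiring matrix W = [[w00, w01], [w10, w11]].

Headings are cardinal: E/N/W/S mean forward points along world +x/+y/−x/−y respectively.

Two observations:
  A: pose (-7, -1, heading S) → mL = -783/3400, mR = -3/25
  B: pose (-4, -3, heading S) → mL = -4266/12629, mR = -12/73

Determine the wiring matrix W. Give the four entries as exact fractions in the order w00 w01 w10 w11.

obs A: pose=(-7,-1,S) → sL=15/68, sR=3/25, mL=-783/3400, mR=-3/25
obs B: pose=(-4,-3,S) → sL=60/173, sR=12/73, mL=-4266/12629, mR=-12/73
sensor matrix S = [[15/68, 3/25], [60/173, 12/73]]; det S = -5751/1073465
solve [mL_A; mL_B] = S·[w00; w01] and [mR_A; mR_B] = S·[w10; w11]:
  w00 = -1/2, w01 = -1, w10 = 0, w11 = -1

-1/2 -1 0 -1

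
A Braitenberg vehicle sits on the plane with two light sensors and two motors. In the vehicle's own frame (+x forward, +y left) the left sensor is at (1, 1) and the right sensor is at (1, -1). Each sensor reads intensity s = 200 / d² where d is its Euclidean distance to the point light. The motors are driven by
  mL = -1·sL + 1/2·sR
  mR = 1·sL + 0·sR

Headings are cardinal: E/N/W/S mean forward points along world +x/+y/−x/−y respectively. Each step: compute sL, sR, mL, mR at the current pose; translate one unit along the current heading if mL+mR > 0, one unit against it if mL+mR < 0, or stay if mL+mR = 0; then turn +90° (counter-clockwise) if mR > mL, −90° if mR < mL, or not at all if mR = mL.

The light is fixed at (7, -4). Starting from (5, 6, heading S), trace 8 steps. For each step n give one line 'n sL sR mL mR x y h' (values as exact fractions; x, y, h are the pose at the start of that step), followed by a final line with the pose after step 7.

n=0: pose=(5,6,S); sL=100/41, sR=20/9; mL=-490/369, mR=100/41; mL+mR=10/9 → advance +1; mR−mL=1390/369 → turn +1·90°
n=1: pose=(5,5,E); sL=200/101, sR=40/13; mL=-580/1313, mR=200/101; mL+mR=20/13 → advance +1; mR−mL=3180/1313 → turn +1·90°
n=2: pose=(6,5,N); sL=25/13, sR=2; mL=-12/13, mR=25/13; mL+mR=1 → advance +1; mR−mL=37/13 → turn +1·90°
n=3: pose=(6,6,W); sL=40/17, sR=8/5; mL=-132/85, mR=40/17; mL+mR=4/5 → advance +1; mR−mL=332/85 → turn +1·90°
n=4: pose=(5,6,S); sL=100/41, sR=20/9; mL=-490/369, mR=100/41; mL+mR=10/9 → advance +1; mR−mL=1390/369 → turn +1·90°
n=5: pose=(5,5,E); sL=200/101, sR=40/13; mL=-580/1313, mR=200/101; mL+mR=20/13 → advance +1; mR−mL=3180/1313 → turn +1·90°
n=6: pose=(6,5,N); sL=25/13, sR=2; mL=-12/13, mR=25/13; mL+mR=1 → advance +1; mR−mL=37/13 → turn +1·90°
n=7: pose=(6,6,W); sL=40/17, sR=8/5; mL=-132/85, mR=40/17; mL+mR=4/5 → advance +1; mR−mL=332/85 → turn +1·90°

0 100/41 20/9 -490/369 100/41 5 6 S
1 200/101 40/13 -580/1313 200/101 5 5 E
2 25/13 2 -12/13 25/13 6 5 N
3 40/17 8/5 -132/85 40/17 6 6 W
4 100/41 20/9 -490/369 100/41 5 6 S
5 200/101 40/13 -580/1313 200/101 5 5 E
6 25/13 2 -12/13 25/13 6 5 N
7 40/17 8/5 -132/85 40/17 6 6 W
final 5 6 S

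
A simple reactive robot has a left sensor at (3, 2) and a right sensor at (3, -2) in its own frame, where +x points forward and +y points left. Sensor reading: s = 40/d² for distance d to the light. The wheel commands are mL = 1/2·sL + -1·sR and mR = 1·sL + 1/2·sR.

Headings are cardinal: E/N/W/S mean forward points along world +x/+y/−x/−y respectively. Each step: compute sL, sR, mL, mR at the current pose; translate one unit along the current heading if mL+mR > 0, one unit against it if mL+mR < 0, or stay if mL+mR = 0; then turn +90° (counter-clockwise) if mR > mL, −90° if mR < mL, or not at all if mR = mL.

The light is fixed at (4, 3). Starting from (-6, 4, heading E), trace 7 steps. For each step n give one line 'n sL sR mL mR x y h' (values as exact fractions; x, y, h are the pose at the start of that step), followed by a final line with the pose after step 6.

0 20/29 4/5 -66/145 158/145 -6 4 E
1 40/137 8/13 -836/1781 1068/1781 -5 4 N
2 5/18 1/4 -1/9 29/72 -5 5 W
3 8/13 8/29 12/377 284/377 -6 5 S
4 20/29 4/5 -66/145 158/145 -6 4 E
5 40/137 8/13 -836/1781 1068/1781 -5 4 N
6 5/18 1/4 -1/9 29/72 -5 5 W
final -6 5 S

n=0: pose=(-6,4,E); sL=20/29, sR=4/5; mL=-66/145, mR=158/145; mL+mR=92/145 → advance +1; mR−mL=224/145 → turn +1·90°
n=1: pose=(-5,4,N); sL=40/137, sR=8/13; mL=-836/1781, mR=1068/1781; mL+mR=232/1781 → advance +1; mR−mL=1904/1781 → turn +1·90°
n=2: pose=(-5,5,W); sL=5/18, sR=1/4; mL=-1/9, mR=29/72; mL+mR=7/24 → advance +1; mR−mL=37/72 → turn +1·90°
n=3: pose=(-6,5,S); sL=8/13, sR=8/29; mL=12/377, mR=284/377; mL+mR=296/377 → advance +1; mR−mL=272/377 → turn +1·90°
n=4: pose=(-6,4,E); sL=20/29, sR=4/5; mL=-66/145, mR=158/145; mL+mR=92/145 → advance +1; mR−mL=224/145 → turn +1·90°
n=5: pose=(-5,4,N); sL=40/137, sR=8/13; mL=-836/1781, mR=1068/1781; mL+mR=232/1781 → advance +1; mR−mL=1904/1781 → turn +1·90°
n=6: pose=(-5,5,W); sL=5/18, sR=1/4; mL=-1/9, mR=29/72; mL+mR=7/24 → advance +1; mR−mL=37/72 → turn +1·90°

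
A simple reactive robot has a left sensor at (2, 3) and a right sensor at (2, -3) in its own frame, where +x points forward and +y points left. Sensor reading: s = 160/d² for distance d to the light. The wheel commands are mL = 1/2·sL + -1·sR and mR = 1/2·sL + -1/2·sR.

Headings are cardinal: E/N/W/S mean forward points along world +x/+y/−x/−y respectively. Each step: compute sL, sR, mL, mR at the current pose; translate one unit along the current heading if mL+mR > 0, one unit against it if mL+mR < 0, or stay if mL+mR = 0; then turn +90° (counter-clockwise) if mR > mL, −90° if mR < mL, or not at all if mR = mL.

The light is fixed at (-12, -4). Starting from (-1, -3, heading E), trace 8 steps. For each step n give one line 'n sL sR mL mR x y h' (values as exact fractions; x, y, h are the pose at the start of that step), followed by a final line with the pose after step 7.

0 32/37 160/173 -3152/6401 -192/6401 -1 -3 E
1 80/29 80/89 1240/2581 2400/2581 -2 -3 N
2 32/13 160/89 -656/1157 384/1157 -2 -2 W
3 40/49 5/2 -205/98 -165/196 -1 -2 S
4 32/41 160/169 -3856/6929 -576/6929 -1 -1 E
5 80/37 80/97 920/3589 2400/3589 -2 -1 N
6 32/13 160/113 -272/1469 768/1469 -2 0 W
7 40/37 4 -128/37 -54/37 -3 0 S
final -3 1 E

n=0: pose=(-1,-3,E); sL=32/37, sR=160/173; mL=-3152/6401, mR=-192/6401; mL+mR=-3344/6401 → advance -1; mR−mL=80/173 → turn +1·90°
n=1: pose=(-2,-3,N); sL=80/29, sR=80/89; mL=1240/2581, mR=2400/2581; mL+mR=3640/2581 → advance +1; mR−mL=40/89 → turn +1·90°
n=2: pose=(-2,-2,W); sL=32/13, sR=160/89; mL=-656/1157, mR=384/1157; mL+mR=-272/1157 → advance -1; mR−mL=80/89 → turn +1·90°
n=3: pose=(-1,-2,S); sL=40/49, sR=5/2; mL=-205/98, mR=-165/196; mL+mR=-575/196 → advance -1; mR−mL=5/4 → turn +1·90°
n=4: pose=(-1,-1,E); sL=32/41, sR=160/169; mL=-3856/6929, mR=-576/6929; mL+mR=-4432/6929 → advance -1; mR−mL=80/169 → turn +1·90°
n=5: pose=(-2,-1,N); sL=80/37, sR=80/97; mL=920/3589, mR=2400/3589; mL+mR=3320/3589 → advance +1; mR−mL=40/97 → turn +1·90°
n=6: pose=(-2,0,W); sL=32/13, sR=160/113; mL=-272/1469, mR=768/1469; mL+mR=496/1469 → advance +1; mR−mL=80/113 → turn +1·90°
n=7: pose=(-3,0,S); sL=40/37, sR=4; mL=-128/37, mR=-54/37; mL+mR=-182/37 → advance -1; mR−mL=2 → turn +1·90°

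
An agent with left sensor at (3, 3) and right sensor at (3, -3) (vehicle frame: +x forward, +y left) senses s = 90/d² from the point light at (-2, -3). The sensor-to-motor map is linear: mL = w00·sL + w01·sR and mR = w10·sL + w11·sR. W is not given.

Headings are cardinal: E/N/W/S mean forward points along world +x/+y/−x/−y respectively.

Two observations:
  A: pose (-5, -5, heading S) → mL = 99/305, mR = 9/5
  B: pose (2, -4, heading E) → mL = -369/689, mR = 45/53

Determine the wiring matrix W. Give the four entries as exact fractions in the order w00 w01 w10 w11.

obs A: pose=(-5,-5,S) → sL=18/5, sR=90/61, mL=99/305, mR=9/5
obs B: pose=(2,-4,E) → sL=90/53, sR=18/13, mL=-369/689, mR=45/53
sensor matrix S = [[18/5, 90/61], [90/53, 18/13]]; det S = 520992/210145
solve [mL_A; mL_B] = S·[w00; w01] and [mR_A; mR_B] = S·[w10; w11]:
  w00 = 1/2, w01 = -1, w10 = 1/2, w11 = 0

1/2 -1 1/2 0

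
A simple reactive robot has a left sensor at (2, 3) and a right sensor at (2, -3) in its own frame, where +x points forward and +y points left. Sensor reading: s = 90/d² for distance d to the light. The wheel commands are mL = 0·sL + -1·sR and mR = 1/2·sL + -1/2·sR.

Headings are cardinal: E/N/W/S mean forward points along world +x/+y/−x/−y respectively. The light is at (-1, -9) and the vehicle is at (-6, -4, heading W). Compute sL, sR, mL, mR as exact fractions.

left sensor world pos  = (-8, -7); dL² = 53
right sensor world pos = (-8, -1); dR² = 113
sL = 90/53 = 90/53
sR = 90/113 = 90/113
mL = 0·sL + -1·sR = -90/113
mR = 1/2·sL + -1/2·sR = 2700/5989

90/53 90/113 -90/113 2700/5989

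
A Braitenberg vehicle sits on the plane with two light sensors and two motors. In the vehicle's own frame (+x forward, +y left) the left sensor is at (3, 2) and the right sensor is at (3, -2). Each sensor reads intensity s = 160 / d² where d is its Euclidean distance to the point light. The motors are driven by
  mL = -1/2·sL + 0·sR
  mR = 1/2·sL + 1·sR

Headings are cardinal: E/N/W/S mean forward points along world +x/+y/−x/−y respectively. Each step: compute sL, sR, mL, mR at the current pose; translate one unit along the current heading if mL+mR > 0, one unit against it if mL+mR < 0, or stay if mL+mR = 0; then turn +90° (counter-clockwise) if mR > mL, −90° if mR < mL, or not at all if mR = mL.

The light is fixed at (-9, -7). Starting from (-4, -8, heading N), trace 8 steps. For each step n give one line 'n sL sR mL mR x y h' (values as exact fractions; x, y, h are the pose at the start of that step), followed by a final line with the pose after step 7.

0 160/13 160/53 -80/13 6320/689 -4 -8 N
1 20 20 -10 30 -4 -7 W
2 32/9 160/13 -16/9 1648/117 -5 -7 S
3 16/5 80/29 -8/5 632/145 -5 -8 E
4 160/13 160/53 -80/13 6320/689 -4 -8 N
5 20 20 -10 30 -4 -7 W
6 32/9 160/13 -16/9 1648/117 -5 -7 S
7 16/5 80/29 -8/5 632/145 -5 -8 E
final -4 -8 N

n=0: pose=(-4,-8,N); sL=160/13, sR=160/53; mL=-80/13, mR=6320/689; mL+mR=160/53 → advance +1; mR−mL=10560/689 → turn +1·90°
n=1: pose=(-4,-7,W); sL=20, sR=20; mL=-10, mR=30; mL+mR=20 → advance +1; mR−mL=40 → turn +1·90°
n=2: pose=(-5,-7,S); sL=32/9, sR=160/13; mL=-16/9, mR=1648/117; mL+mR=160/13 → advance +1; mR−mL=1856/117 → turn +1·90°
n=3: pose=(-5,-8,E); sL=16/5, sR=80/29; mL=-8/5, mR=632/145; mL+mR=80/29 → advance +1; mR−mL=864/145 → turn +1·90°
n=4: pose=(-4,-8,N); sL=160/13, sR=160/53; mL=-80/13, mR=6320/689; mL+mR=160/53 → advance +1; mR−mL=10560/689 → turn +1·90°
n=5: pose=(-4,-7,W); sL=20, sR=20; mL=-10, mR=30; mL+mR=20 → advance +1; mR−mL=40 → turn +1·90°
n=6: pose=(-5,-7,S); sL=32/9, sR=160/13; mL=-16/9, mR=1648/117; mL+mR=160/13 → advance +1; mR−mL=1856/117 → turn +1·90°
n=7: pose=(-5,-8,E); sL=16/5, sR=80/29; mL=-8/5, mR=632/145; mL+mR=80/29 → advance +1; mR−mL=864/145 → turn +1·90°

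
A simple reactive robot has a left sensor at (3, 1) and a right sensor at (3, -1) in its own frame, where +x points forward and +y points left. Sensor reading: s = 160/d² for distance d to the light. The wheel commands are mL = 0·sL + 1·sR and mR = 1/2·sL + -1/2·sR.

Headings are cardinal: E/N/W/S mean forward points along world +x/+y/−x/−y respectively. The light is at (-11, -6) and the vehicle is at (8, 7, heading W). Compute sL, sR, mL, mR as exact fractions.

2/5 40/113 40/113 13/565

left sensor world pos  = (5, 6); dL² = 400
right sensor world pos = (5, 8); dR² = 452
sL = 160/400 = 2/5
sR = 160/452 = 40/113
mL = 0·sL + 1·sR = 40/113
mR = 1/2·sL + -1/2·sR = 13/565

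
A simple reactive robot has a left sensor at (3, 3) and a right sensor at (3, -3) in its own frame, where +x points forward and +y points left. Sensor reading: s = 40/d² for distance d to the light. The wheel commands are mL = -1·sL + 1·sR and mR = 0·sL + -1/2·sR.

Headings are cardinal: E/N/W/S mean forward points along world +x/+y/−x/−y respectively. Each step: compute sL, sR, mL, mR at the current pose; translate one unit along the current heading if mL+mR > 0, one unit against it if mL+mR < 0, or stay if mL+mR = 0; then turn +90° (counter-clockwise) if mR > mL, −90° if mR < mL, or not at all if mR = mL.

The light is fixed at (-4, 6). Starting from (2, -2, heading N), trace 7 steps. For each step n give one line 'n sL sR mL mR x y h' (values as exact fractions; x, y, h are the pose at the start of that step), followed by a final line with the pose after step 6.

n=0: pose=(2,-2,N); sL=20/17, sR=20/53; mL=-720/901, mR=-10/53; mL+mR=-890/901 → advance -1; mR−mL=550/901 → turn +1·90°
n=1: pose=(2,-3,W); sL=40/153, sR=8/9; mL=32/51, mR=-4/9; mL+mR=28/153 → advance +1; mR−mL=-164/153 → turn -1·90°
n=2: pose=(1,-3,N); sL=1, sR=2/5; mL=-3/5, mR=-1/5; mL+mR=-4/5 → advance -1; mR−mL=2/5 → turn +1·90°
n=3: pose=(1,-4,W); sL=40/173, sR=40/53; mL=4800/9169, mR=-20/53; mL+mR=1340/9169 → advance +1; mR−mL=-8260/9169 → turn -1·90°
n=4: pose=(0,-4,N); sL=4/5, sR=20/49; mL=-96/245, mR=-10/49; mL+mR=-146/245 → advance -1; mR−mL=46/245 → turn +1·90°
n=5: pose=(0,-5,W); sL=40/197, sR=8/13; mL=1056/2561, mR=-4/13; mL+mR=268/2561 → advance +1; mR−mL=-1844/2561 → turn -1·90°
n=6: pose=(-1,-5,N); sL=5/8, sR=2/5; mL=-9/40, mR=-1/5; mL+mR=-17/40 → advance -1; mR−mL=1/40 → turn +1·90°

0 20/17 20/53 -720/901 -10/53 2 -2 N
1 40/153 8/9 32/51 -4/9 2 -3 W
2 1 2/5 -3/5 -1/5 1 -3 N
3 40/173 40/53 4800/9169 -20/53 1 -4 W
4 4/5 20/49 -96/245 -10/49 0 -4 N
5 40/197 8/13 1056/2561 -4/13 0 -5 W
6 5/8 2/5 -9/40 -1/5 -1 -5 N
final -1 -6 W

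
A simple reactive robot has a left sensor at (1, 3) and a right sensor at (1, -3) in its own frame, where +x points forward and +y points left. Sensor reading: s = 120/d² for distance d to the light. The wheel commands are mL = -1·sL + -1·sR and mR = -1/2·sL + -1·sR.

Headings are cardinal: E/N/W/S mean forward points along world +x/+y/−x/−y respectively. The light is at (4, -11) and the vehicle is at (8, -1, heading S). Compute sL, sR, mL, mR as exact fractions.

left sensor world pos  = (11, -2); dL² = 130
right sensor world pos = (5, -2); dR² = 82
sL = 120/130 = 12/13
sR = 120/82 = 60/41
mL = -1·sL + -1·sR = -1272/533
mR = -1/2·sL + -1·sR = -1026/533

12/13 60/41 -1272/533 -1026/533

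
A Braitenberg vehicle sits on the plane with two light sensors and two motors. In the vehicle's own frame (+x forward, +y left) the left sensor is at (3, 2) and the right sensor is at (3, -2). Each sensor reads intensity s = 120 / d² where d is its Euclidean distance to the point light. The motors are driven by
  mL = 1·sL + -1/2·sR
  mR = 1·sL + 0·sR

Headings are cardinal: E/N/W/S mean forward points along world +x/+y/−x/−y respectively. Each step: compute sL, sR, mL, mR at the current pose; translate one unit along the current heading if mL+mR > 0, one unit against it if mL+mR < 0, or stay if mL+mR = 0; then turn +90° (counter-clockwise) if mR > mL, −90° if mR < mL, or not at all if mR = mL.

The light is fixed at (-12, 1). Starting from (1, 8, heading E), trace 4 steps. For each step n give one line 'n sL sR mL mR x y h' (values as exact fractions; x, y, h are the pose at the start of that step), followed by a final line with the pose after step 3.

0 120/337 120/281 13500/94697 120/337 1 8 E
1 30/61 30/89 1755/5429 30/61 2 8 N
2 120/157 120/221 17100/34697 120/157 2 9 W
3 12/25 60/73 126/1825 12/25 1 9 S
final 1 8 E

n=0: pose=(1,8,E); sL=120/337, sR=120/281; mL=13500/94697, mR=120/337; mL+mR=47220/94697 → advance +1; mR−mL=60/281 → turn +1·90°
n=1: pose=(2,8,N); sL=30/61, sR=30/89; mL=1755/5429, mR=30/61; mL+mR=4425/5429 → advance +1; mR−mL=15/89 → turn +1·90°
n=2: pose=(2,9,W); sL=120/157, sR=120/221; mL=17100/34697, mR=120/157; mL+mR=43620/34697 → advance +1; mR−mL=60/221 → turn +1·90°
n=3: pose=(1,9,S); sL=12/25, sR=60/73; mL=126/1825, mR=12/25; mL+mR=1002/1825 → advance +1; mR−mL=30/73 → turn +1·90°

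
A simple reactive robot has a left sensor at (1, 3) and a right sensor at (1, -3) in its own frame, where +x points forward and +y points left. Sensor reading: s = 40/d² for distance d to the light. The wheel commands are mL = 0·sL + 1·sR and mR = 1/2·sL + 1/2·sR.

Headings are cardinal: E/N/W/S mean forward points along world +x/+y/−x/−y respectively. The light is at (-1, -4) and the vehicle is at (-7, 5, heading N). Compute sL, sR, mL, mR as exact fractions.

40/181 40/109 40/109 5800/19729

left sensor world pos  = (-10, 6); dL² = 181
right sensor world pos = (-4, 6); dR² = 109
sL = 40/181 = 40/181
sR = 40/109 = 40/109
mL = 0·sL + 1·sR = 40/109
mR = 1/2·sL + 1/2·sR = 5800/19729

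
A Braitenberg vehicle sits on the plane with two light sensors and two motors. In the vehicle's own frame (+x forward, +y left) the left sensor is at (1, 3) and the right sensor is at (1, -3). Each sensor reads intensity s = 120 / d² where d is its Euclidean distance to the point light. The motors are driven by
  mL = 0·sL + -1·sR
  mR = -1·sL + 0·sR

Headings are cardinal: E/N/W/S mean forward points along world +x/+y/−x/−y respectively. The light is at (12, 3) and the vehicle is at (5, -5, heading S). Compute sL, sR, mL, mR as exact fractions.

left sensor world pos  = (8, -6); dL² = 97
right sensor world pos = (2, -6); dR² = 181
sL = 120/97 = 120/97
sR = 120/181 = 120/181
mL = 0·sL + -1·sR = -120/181
mR = -1·sL + 0·sR = -120/97

120/97 120/181 -120/181 -120/97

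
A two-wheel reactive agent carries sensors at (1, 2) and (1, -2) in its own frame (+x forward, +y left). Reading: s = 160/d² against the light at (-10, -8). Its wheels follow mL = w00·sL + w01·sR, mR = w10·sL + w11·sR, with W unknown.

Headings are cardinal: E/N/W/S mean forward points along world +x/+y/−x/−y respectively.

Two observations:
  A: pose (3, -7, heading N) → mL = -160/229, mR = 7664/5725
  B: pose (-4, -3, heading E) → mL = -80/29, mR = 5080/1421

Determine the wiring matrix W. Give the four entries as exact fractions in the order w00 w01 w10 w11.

0 -1 1/2 1

obs A: pose=(3,-7,N) → sL=32/25, sR=160/229, mL=-160/229, mR=7664/5725
obs B: pose=(-4,-3,E) → sL=80/49, sR=80/29, mL=-80/29, mR=5080/1421
sensor matrix S = [[32/25, 160/229], [80/49, 80/29]]; det S = 3889152/1627045
solve [mL_A; mL_B] = S·[w00; w01] and [mR_A; mR_B] = S·[w10; w11]:
  w00 = 0, w01 = -1, w10 = 1/2, w11 = 1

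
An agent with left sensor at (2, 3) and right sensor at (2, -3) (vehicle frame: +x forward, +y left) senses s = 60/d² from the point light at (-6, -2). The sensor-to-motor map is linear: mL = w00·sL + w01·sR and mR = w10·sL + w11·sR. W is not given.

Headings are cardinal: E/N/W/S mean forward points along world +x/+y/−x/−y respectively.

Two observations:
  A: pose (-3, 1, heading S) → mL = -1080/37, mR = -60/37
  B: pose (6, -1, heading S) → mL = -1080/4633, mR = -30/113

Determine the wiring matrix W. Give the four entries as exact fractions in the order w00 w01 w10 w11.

obs A: pose=(-3,1,S) → sL=60/37, sR=60, mL=-1080/37, mR=-60/37
obs B: pose=(6,-1,S) → sL=30/113, sR=30/41, mL=-1080/4633, mR=-30/113
sensor matrix S = [[60/37, 60], [30/113, 30/41]]; det S = -2527200/171421
solve [mL_A; mL_B] = S·[w00; w01] and [mR_A; mR_B] = S·[w10; w11]:
  w00 = 1/2, w01 = -1/2, w10 = -1, w11 = 0

1/2 -1/2 -1 0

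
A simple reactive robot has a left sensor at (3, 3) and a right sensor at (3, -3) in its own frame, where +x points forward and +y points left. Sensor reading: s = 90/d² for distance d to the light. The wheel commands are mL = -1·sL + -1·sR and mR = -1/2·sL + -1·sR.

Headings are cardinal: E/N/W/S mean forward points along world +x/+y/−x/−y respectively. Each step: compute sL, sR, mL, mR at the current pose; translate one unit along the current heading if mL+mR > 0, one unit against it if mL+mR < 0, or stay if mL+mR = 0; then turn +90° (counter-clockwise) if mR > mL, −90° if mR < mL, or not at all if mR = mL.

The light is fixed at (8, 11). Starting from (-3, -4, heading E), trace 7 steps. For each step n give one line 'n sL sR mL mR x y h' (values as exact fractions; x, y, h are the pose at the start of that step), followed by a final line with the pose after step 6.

n=0: pose=(-3,-4,E); sL=45/104, sR=45/194; mL=-6705/10088, mR=-9045/20176; mL+mR=-22455/20176 → advance -1; mR−mL=45/208 → turn +1·90°
n=1: pose=(-4,-4,N); sL=10/41, sR=2/5; mL=-132/205, mR=-107/205; mL+mR=-239/205 → advance -1; mR−mL=5/41 → turn +1·90°
n=2: pose=(-4,-5,W); sL=45/293, sR=45/197; mL=-22050/57721, mR=-35235/115442; mL+mR=-79335/115442 → advance -1; mR−mL=45/586 → turn +1·90°
n=3: pose=(-3,-5,S); sL=18/85, sR=90/557; mL=-17676/47345, mR=-12663/47345; mL+mR=-30339/47345 → advance -1; mR−mL=9/85 → turn +1·90°
n=4: pose=(-3,-4,E); sL=45/104, sR=45/194; mL=-6705/10088, mR=-9045/20176; mL+mR=-22455/20176 → advance -1; mR−mL=45/208 → turn +1·90°
n=5: pose=(-4,-4,N); sL=10/41, sR=2/5; mL=-132/205, mR=-107/205; mL+mR=-239/205 → advance -1; mR−mL=5/41 → turn +1·90°
n=6: pose=(-4,-5,W); sL=45/293, sR=45/197; mL=-22050/57721, mR=-35235/115442; mL+mR=-79335/115442 → advance -1; mR−mL=45/586 → turn +1·90°

0 45/104 45/194 -6705/10088 -9045/20176 -3 -4 E
1 10/41 2/5 -132/205 -107/205 -4 -4 N
2 45/293 45/197 -22050/57721 -35235/115442 -4 -5 W
3 18/85 90/557 -17676/47345 -12663/47345 -3 -5 S
4 45/104 45/194 -6705/10088 -9045/20176 -3 -4 E
5 10/41 2/5 -132/205 -107/205 -4 -4 N
6 45/293 45/197 -22050/57721 -35235/115442 -4 -5 W
final -3 -5 S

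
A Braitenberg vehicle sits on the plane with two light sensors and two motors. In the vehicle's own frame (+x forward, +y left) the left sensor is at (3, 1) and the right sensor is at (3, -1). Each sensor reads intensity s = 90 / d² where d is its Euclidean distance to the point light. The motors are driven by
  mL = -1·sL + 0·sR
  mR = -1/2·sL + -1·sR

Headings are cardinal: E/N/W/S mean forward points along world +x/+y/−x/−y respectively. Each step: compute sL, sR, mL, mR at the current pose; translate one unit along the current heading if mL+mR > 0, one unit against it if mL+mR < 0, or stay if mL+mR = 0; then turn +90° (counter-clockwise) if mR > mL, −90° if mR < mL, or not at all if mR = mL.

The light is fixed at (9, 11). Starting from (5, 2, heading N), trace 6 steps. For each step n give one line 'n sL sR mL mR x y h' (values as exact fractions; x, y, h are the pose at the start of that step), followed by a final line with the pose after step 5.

0 90/61 2 -90/61 -167/61 5 2 N
1 45/41 45/61 -45/41 -6435/5002 5 1 E
2 18/37 18/41 -18/37 -1035/1517 4 1 S
3 45/82 45/64 -45/82 -2565/2624 4 2 W
4 90/61 2 -90/61 -167/61 5 2 N
5 45/41 45/61 -45/41 -6435/5002 5 1 E
final 4 1 S

n=0: pose=(5,2,N); sL=90/61, sR=2; mL=-90/61, mR=-167/61; mL+mR=-257/61 → advance -1; mR−mL=-77/61 → turn -1·90°
n=1: pose=(5,1,E); sL=45/41, sR=45/61; mL=-45/41, mR=-6435/5002; mL+mR=-11925/5002 → advance -1; mR−mL=-945/5002 → turn -1·90°
n=2: pose=(4,1,S); sL=18/37, sR=18/41; mL=-18/37, mR=-1035/1517; mL+mR=-1773/1517 → advance -1; mR−mL=-297/1517 → turn -1·90°
n=3: pose=(4,2,W); sL=45/82, sR=45/64; mL=-45/82, mR=-2565/2624; mL+mR=-4005/2624 → advance -1; mR−mL=-1125/2624 → turn -1·90°
n=4: pose=(5,2,N); sL=90/61, sR=2; mL=-90/61, mR=-167/61; mL+mR=-257/61 → advance -1; mR−mL=-77/61 → turn -1·90°
n=5: pose=(5,1,E); sL=45/41, sR=45/61; mL=-45/41, mR=-6435/5002; mL+mR=-11925/5002 → advance -1; mR−mL=-945/5002 → turn -1·90°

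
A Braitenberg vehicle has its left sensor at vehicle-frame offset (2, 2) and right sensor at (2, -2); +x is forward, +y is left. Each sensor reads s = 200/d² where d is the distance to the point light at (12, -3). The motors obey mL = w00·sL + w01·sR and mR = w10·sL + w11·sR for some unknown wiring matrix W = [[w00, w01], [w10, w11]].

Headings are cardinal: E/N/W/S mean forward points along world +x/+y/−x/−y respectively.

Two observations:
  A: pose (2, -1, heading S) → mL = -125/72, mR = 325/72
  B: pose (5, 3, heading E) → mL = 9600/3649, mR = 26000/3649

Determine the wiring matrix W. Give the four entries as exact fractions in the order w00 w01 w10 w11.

obs A: pose=(2,-1,S) → sL=25/8, sR=25/18, mL=-125/72, mR=325/72
obs B: pose=(5,3,E) → sL=200/89, sR=200/41, mL=9600/3649, mR=26000/3649
sensor matrix S = [[25/8, 25/18], [200/89, 200/41]]; det S = 398125/32841
solve [mL_A; mL_B] = S·[w00; w01] and [mR_A; mR_B] = S·[w10; w11]:
  w00 = -1, w01 = 1, w10 = 1, w11 = 1

-1 1 1 1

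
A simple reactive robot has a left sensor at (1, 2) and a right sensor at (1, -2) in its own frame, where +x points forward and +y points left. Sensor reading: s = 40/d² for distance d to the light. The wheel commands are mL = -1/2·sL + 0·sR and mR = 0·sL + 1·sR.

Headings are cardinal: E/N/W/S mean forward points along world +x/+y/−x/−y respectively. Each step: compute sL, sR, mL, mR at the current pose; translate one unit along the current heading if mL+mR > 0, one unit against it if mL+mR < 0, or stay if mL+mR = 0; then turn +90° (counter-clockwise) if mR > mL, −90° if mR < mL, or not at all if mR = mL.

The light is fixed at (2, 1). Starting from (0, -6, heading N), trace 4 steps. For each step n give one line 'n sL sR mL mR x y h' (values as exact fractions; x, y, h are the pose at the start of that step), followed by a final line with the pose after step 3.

0 10/13 10/9 -5/13 10/9 0 -6 N
1 40/73 8/5 -20/73 8/5 0 -5 W
2 4/5 20/37 -2/5 20/37 -1 -5 S
3 40/29 8/17 -20/29 8/17 -1 -6 E
final -2 -6 N

n=0: pose=(0,-6,N); sL=10/13, sR=10/9; mL=-5/13, mR=10/9; mL+mR=85/117 → advance +1; mR−mL=175/117 → turn +1·90°
n=1: pose=(0,-5,W); sL=40/73, sR=8/5; mL=-20/73, mR=8/5; mL+mR=484/365 → advance +1; mR−mL=684/365 → turn +1·90°
n=2: pose=(-1,-5,S); sL=4/5, sR=20/37; mL=-2/5, mR=20/37; mL+mR=26/185 → advance +1; mR−mL=174/185 → turn +1·90°
n=3: pose=(-1,-6,E); sL=40/29, sR=8/17; mL=-20/29, mR=8/17; mL+mR=-108/493 → advance -1; mR−mL=572/493 → turn +1·90°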